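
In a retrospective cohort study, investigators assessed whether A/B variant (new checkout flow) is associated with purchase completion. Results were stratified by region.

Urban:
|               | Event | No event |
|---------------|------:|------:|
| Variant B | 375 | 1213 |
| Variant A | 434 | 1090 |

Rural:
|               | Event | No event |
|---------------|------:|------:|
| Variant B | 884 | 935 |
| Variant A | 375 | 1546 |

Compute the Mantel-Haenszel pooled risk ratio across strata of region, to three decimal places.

RR_MH = Σ(aᵢ·n₀ᵢ/nᵢ) / Σ(cᵢ·n₁ᵢ/nᵢ), with n₁ᵢ = aᵢ+bᵢ (exposed), n₀ᵢ = cᵢ+dᵢ (unexposed), nᵢ = n₁ᵢ+n₀ᵢ.
Stratum 1 (Urban): n₁ = 1588, n₀ = 1524, n = 3112; a·n₀/n = 375·1524/3112 = 183.6440; c·n₁/n = 434·1588/3112 = 221.4627
Stratum 2 (Rural): n₁ = 1819, n₀ = 1921, n = 3740; a·n₀/n = 884·1921/3740 = 454.0545; c·n₁/n = 375·1819/3740 = 182.3864
RR_MH = (183.6440 + 454.0545) / (221.4627 + 182.3864) = 637.6985 / 403.8491 = 1.57905

1.579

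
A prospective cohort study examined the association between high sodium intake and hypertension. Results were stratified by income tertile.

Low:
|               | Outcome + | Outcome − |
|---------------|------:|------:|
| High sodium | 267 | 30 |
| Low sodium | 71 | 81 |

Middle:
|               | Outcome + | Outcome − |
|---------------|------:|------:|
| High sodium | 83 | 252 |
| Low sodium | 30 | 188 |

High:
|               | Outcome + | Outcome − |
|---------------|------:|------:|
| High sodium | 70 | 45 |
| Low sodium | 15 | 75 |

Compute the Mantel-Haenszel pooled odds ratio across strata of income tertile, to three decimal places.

OR_MH = Σ(aᵢdᵢ/nᵢ) / Σ(bᵢcᵢ/nᵢ), where nᵢ is the stratum total.
Stratum 1 (Low): n = 449; a·d/n = 267·81/449 = 48.1670; b·c/n = 30·71/449 = 4.7439
Stratum 2 (Middle): n = 553; a·d/n = 83·188/553 = 28.2170; b·c/n = 252·30/553 = 13.6709
Stratum 3 (High): n = 205; a·d/n = 70·75/205 = 25.6098; b·c/n = 45·15/205 = 3.2927
OR_MH = (48.1670 + 28.2170 + 25.6098) / (4.7439 + 13.6709 + 3.2927) = 101.9938 / 21.7074 = 4.69856

4.699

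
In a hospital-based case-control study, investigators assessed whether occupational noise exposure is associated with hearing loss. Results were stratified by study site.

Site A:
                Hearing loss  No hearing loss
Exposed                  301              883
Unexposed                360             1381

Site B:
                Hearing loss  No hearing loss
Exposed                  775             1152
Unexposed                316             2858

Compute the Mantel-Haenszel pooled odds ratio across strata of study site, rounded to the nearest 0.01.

3.20

OR_MH = Σ(aᵢdᵢ/nᵢ) / Σ(bᵢcᵢ/nᵢ), where nᵢ is the stratum total.
Stratum 1 (Site A): n = 2925; a·d/n = 301·1381/2925 = 142.1132; b·c/n = 883·360/2925 = 108.6769
Stratum 2 (Site B): n = 5101; a·d/n = 775·2858/5101 = 434.2188; b·c/n = 1152·316/5101 = 71.3648
OR_MH = (142.1132 + 434.2188) / (108.6769 + 71.3648) = 576.3319 / 180.0418 = 3.20110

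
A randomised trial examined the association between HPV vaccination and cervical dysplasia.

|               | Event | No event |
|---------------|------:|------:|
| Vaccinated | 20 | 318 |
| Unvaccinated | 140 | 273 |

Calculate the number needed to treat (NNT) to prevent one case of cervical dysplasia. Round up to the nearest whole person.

4

Risk in treated group = 20/338 = 0.05917; risk in control = 140/413 = 0.33898.
Absolute risk reduction = 0.33898 − 0.05917 = 0.27981
NNT = 1 / ARR = 1 / 0.27981 = 3.574 → round up → 4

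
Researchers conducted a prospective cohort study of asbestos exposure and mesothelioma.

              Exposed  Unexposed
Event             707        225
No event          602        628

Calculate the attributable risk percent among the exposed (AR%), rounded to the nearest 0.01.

Reading the table with exposure as columns: a = 707 (Exposed, case), b = 602 (Exposed, non-case), c = 225 (Unexposed, case), d = 628.
Risk in exposed = 707/1309 = 0.54011; risk in unexposed = 225/853 = 0.26377.
RR = 0.54011/0.26377 = 2.04761
AR% = (RR − 1)/RR × 100 = (2.04761 − 1)/2.04761 × 100 = 51.1625%

51.16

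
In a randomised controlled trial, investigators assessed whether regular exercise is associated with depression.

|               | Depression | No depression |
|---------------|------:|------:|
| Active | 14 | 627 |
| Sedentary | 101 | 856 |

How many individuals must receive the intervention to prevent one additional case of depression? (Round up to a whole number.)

12

Risk in treated group = 14/641 = 0.02184; risk in control = 101/957 = 0.10554.
Absolute risk reduction = 0.10554 − 0.02184 = 0.08370
NNT = 1 / ARR = 1 / 0.08370 = 11.948 → round up → 12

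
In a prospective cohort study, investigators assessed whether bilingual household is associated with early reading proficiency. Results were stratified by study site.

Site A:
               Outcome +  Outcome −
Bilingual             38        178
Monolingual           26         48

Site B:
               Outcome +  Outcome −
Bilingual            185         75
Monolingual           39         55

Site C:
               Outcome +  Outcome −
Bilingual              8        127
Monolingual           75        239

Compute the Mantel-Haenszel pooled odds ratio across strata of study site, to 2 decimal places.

0.86

OR_MH = Σ(aᵢdᵢ/nᵢ) / Σ(bᵢcᵢ/nᵢ), where nᵢ is the stratum total.
Stratum 1 (Site A): n = 290; a·d/n = 38·48/290 = 6.2897; b·c/n = 178·26/290 = 15.9586
Stratum 2 (Site B): n = 354; a·d/n = 185·55/354 = 28.7429; b·c/n = 75·39/354 = 8.2627
Stratum 3 (Site C): n = 449; a·d/n = 8·239/449 = 4.2584; b·c/n = 127·75/449 = 21.2138
OR_MH = (6.2897 + 28.7429 + 4.2584) / (15.9586 + 8.2627 + 21.2138) = 39.2909 / 45.4351 = 0.86477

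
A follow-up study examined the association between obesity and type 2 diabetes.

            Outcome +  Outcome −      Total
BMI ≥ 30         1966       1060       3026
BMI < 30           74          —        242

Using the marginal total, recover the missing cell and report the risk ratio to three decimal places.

The missing cell is in the unexposed row: 242 − 74 = 168.
So a = 1966, b = 1060, c = 74, d = 168.
RR = [a/(a+b)] / [c/(c+d)] = (1966/3026) / (74/242) = 0.64970/0.30579 = 2.12470

2.125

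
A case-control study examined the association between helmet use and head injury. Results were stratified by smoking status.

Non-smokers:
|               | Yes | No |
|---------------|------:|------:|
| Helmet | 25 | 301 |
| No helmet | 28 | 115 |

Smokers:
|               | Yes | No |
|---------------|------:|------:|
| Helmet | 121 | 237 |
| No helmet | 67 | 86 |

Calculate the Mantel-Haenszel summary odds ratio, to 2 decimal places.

0.54

OR_MH = Σ(aᵢdᵢ/nᵢ) / Σ(bᵢcᵢ/nᵢ), where nᵢ is the stratum total.
Stratum 1 (Non-smokers): n = 469; a·d/n = 25·115/469 = 6.1301; b·c/n = 301·28/469 = 17.9701
Stratum 2 (Smokers): n = 511; a·d/n = 121·86/511 = 20.3640; b·c/n = 237·67/511 = 31.0744
OR_MH = (6.1301 + 20.3640) / (17.9701 + 31.0744) = 26.4941 / 49.0445 = 0.54020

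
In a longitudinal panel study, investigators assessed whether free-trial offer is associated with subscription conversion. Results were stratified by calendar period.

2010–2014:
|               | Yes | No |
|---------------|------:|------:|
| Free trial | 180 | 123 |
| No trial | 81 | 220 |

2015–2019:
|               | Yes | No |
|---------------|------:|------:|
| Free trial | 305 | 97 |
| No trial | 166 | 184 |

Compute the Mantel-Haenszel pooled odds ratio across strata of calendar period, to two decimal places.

OR_MH = Σ(aᵢdᵢ/nᵢ) / Σ(bᵢcᵢ/nᵢ), where nᵢ is the stratum total.
Stratum 1 (2010–2014): n = 604; a·d/n = 180·220/604 = 65.5629; b·c/n = 123·81/604 = 16.4950
Stratum 2 (2015–2019): n = 752; a·d/n = 305·184/752 = 74.6277; b·c/n = 97·166/752 = 21.4122
OR_MH = (65.5629 + 74.6277) / (16.4950 + 21.4122) = 140.1906 / 37.9073 = 3.69825

3.70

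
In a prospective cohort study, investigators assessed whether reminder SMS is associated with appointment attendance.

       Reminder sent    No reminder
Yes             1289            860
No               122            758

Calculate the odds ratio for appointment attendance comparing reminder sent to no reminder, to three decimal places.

9.312

Reading the table with exposure as columns: a = 1289 (Reminder sent, case), b = 122 (Reminder sent, non-case), c = 860 (No reminder, case), d = 758.
OR = (a·d)/(b·c) = (1289 × 758) / (122 × 860) = 977062 / 104920 = 9.31245
The odds of appointment attendance are about 9.31 times as high in the reminder sent group.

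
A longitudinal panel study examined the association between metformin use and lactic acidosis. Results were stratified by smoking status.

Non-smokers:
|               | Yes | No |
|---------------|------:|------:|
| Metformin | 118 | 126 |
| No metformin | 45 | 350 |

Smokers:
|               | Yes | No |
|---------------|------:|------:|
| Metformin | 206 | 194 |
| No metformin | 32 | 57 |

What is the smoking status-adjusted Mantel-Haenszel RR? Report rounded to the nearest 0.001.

RR_MH = Σ(aᵢ·n₀ᵢ/nᵢ) / Σ(cᵢ·n₁ᵢ/nᵢ), with n₁ᵢ = aᵢ+bᵢ (exposed), n₀ᵢ = cᵢ+dᵢ (unexposed), nᵢ = n₁ᵢ+n₀ᵢ.
Stratum 1 (Non-smokers): n₁ = 244, n₀ = 395, n = 639; a·n₀/n = 118·395/639 = 72.9421; c·n₁/n = 45·244/639 = 17.1831
Stratum 2 (Smokers): n₁ = 400, n₀ = 89, n = 489; a·n₀/n = 206·89/489 = 37.4928; c·n₁/n = 32·400/489 = 26.1759
RR_MH = (72.9421 + 37.4928) / (17.1831 + 26.1759) = 110.4349 / 43.3590 = 2.54699

2.547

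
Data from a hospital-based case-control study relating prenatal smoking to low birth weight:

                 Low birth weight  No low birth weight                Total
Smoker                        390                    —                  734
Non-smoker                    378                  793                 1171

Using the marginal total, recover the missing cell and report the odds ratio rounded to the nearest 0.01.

The missing cell is in the exposed row: 734 − 390 = 344.
So a = 390, b = 344, c = 378, d = 793.
OR = (a·d)/(b·c) = (390 × 793) / (344 × 378) = 309270 / 130032 = 2.37841

2.38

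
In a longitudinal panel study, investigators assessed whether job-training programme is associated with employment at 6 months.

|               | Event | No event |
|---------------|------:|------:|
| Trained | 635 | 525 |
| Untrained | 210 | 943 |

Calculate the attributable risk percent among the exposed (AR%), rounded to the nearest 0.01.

66.73

Cells: a = 635, b = 525, c = 210, d = 943.
Risk in exposed = 635/1160 = 0.54741; risk in unexposed = 210/1153 = 0.18213.
RR = 0.54741/0.18213 = 3.00556
AR% = (RR − 1)/RR × 100 = (3.00556 − 1)/3.00556 × 100 = 66.7284%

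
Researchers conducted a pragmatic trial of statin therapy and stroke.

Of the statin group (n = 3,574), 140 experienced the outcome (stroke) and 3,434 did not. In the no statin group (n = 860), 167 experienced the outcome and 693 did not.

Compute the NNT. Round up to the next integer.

Risk in treated group = 140/3574 = 0.03917; risk in control = 167/860 = 0.19419.
Absolute risk reduction = 0.19419 − 0.03917 = 0.15501
NNT = 1 / ARR = 1 / 0.15501 = 6.451 → round up → 7

7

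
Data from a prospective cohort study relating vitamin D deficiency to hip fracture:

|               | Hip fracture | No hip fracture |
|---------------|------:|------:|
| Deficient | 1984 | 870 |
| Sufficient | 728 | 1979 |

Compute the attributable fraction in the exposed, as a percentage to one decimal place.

Cells: a = 1984, b = 870, c = 728, d = 1979.
Risk in exposed = 1984/2854 = 0.69516; risk in unexposed = 728/2707 = 0.26893.
RR = 0.69516/0.26893 = 2.58490
AR% = (RR − 1)/RR × 100 = (2.58490 − 1)/2.58490 × 100 = 61.3139%

61.3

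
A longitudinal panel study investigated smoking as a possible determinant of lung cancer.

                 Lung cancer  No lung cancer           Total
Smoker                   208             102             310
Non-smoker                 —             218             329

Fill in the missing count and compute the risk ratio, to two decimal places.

1.99

The missing cell is in the unexposed row: 329 − 218 = 111.
So a = 208, b = 102, c = 111, d = 218.
RR = [a/(a+b)] / [c/(c+d)] = (208/310) / (111/329) = 0.67097/0.33739 = 1.98872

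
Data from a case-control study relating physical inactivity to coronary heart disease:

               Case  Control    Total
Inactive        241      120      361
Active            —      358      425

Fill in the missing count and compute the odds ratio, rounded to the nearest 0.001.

The missing cell is in the unexposed row: 425 − 358 = 67.
So a = 241, b = 120, c = 67, d = 358.
OR = (a·d)/(b·c) = (241 × 358) / (120 × 67) = 86278 / 8040 = 10.73109

10.731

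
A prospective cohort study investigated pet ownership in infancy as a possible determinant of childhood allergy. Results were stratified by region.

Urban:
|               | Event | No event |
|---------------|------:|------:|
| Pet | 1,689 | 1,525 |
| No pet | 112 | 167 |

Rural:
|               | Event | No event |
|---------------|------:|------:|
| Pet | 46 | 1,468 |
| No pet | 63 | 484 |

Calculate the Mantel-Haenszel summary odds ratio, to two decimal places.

0.98

OR_MH = Σ(aᵢdᵢ/nᵢ) / Σ(bᵢcᵢ/nᵢ), where nᵢ is the stratum total.
Stratum 1 (Urban): n = 3493; a·d/n = 1689·167/3493 = 80.7509; b·c/n = 1525·112/3493 = 48.8978
Stratum 2 (Rural): n = 2061; a·d/n = 46·484/2061 = 10.8025; b·c/n = 1468·63/2061 = 44.8734
OR_MH = (80.7509 + 10.8025) / (48.8978 + 44.8734) = 91.5535 / 93.7712 = 0.97635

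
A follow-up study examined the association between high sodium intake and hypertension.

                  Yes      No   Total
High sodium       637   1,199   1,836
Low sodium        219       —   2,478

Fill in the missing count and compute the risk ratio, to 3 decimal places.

3.926

The missing cell is in the unexposed row: 2478 − 219 = 2259.
So a = 637, b = 1199, c = 219, d = 2259.
RR = [a/(a+b)] / [c/(c+d)] = (637/1836) / (219/2478) = 0.34695/0.08838 = 3.92576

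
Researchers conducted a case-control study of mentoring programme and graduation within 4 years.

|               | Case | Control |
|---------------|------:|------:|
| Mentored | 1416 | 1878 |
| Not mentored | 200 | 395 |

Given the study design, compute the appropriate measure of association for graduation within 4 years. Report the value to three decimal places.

Cells: a = 1416, b = 1878, c = 200, d = 395.
This is a case-control study: participants were sampled on outcome status, so risks in the source population cannot be estimated directly — relative risk is not valid here. The odds ratio is the appropriate measure.
OR = (a·d)/(b·c) = (1416 × 395) / (1878 × 200) = 559320 / 375600 = 1.48914

1.489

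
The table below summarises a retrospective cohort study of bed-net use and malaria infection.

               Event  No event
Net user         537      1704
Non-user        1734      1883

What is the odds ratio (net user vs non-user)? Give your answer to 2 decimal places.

0.34

Cells: a = 537, b = 1704, c = 1734, d = 1883.
OR = (a·d)/(b·c) = (537 × 1883) / (1704 × 1734) = 1011171 / 2954736 = 0.34222
Exposure is associated with lower odds of malaria infection (OR = 0.34 < 1).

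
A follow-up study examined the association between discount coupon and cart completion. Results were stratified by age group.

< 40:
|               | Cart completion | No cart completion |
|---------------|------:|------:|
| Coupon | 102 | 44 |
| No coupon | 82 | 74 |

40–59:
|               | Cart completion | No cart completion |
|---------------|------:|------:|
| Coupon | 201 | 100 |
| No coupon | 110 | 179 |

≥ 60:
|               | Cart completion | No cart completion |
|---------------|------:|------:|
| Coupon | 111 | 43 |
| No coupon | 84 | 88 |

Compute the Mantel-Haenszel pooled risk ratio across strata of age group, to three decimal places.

RR_MH = Σ(aᵢ·n₀ᵢ/nᵢ) / Σ(cᵢ·n₁ᵢ/nᵢ), with n₁ᵢ = aᵢ+bᵢ (exposed), n₀ᵢ = cᵢ+dᵢ (unexposed), nᵢ = n₁ᵢ+n₀ᵢ.
Stratum 1 (< 40): n₁ = 146, n₀ = 156, n = 302; a·n₀/n = 102·156/302 = 52.6887; c·n₁/n = 82·146/302 = 39.6424
Stratum 2 (40–59): n₁ = 301, n₀ = 289, n = 590; a·n₀/n = 201·289/590 = 98.4559; c·n₁/n = 110·301/590 = 56.1186
Stratum 3 (≥ 60): n₁ = 154, n₀ = 172, n = 326; a·n₀/n = 111·172/326 = 58.5644; c·n₁/n = 84·154/326 = 39.6810
RR_MH = (52.6887 + 98.4559 + 58.5644) / (39.6424 + 56.1186 + 39.6810) = 209.7091 / 135.4420 = 1.54833

1.548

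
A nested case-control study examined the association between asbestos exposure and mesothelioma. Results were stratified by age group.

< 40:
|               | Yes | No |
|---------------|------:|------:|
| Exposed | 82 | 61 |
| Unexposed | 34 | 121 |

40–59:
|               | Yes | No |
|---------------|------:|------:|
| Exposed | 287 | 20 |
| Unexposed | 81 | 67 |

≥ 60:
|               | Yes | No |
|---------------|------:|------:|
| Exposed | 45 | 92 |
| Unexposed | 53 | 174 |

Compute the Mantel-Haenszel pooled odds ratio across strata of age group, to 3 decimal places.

OR_MH = Σ(aᵢdᵢ/nᵢ) / Σ(bᵢcᵢ/nᵢ), where nᵢ is the stratum total.
Stratum 1 (< 40): n = 298; a·d/n = 82·121/298 = 33.2953; b·c/n = 61·34/298 = 6.9597
Stratum 2 (40–59): n = 455; a·d/n = 287·67/455 = 42.2615; b·c/n = 20·81/455 = 3.5604
Stratum 3 (≥ 60): n = 364; a·d/n = 45·174/364 = 21.5110; b·c/n = 92·53/364 = 13.3956
OR_MH = (33.2953 + 42.2615 + 21.5110) / (6.9597 + 3.5604 + 13.3956) = 97.0678 / 23.9158 = 4.05874

4.059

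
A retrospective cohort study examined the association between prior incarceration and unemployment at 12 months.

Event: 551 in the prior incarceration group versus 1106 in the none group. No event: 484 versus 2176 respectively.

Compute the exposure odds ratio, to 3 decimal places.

From the description: a = 551, b = 484, c = 1106, d = 2176.
OR = (a·d)/(b·c) = (551 × 2176) / (484 × 1106) = 1198976 / 535304 = 2.23980
The odds of unemployment at 12 months are about 2.24 times as high in the prior incarceration group.

2.240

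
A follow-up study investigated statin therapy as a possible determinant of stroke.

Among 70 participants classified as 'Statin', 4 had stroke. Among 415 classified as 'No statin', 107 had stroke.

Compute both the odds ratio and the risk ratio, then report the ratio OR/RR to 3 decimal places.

0.787

From the description: a = 4, b = 66, c = 107, d = 308.
OR = (4·308)/(66·107) = 1232/7062 = 0.17445
Risk in exposed = 4/70 = 0.05714; risk in unexposed = 107/415 = 0.25783; RR = 0.22163
OR/RR = 0.17445 / 0.22163 = 0.78715
The outcome is not rare, so the OR lies further from 1 than the RR.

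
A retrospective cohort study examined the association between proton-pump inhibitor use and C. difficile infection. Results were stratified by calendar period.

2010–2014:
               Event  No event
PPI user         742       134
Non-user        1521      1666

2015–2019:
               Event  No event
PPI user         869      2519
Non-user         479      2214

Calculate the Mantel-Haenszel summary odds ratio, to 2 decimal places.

OR_MH = Σ(aᵢdᵢ/nᵢ) / Σ(bᵢcᵢ/nᵢ), where nᵢ is the stratum total.
Stratum 1 (2010–2014): n = 4063; a·d/n = 742·1666/4063 = 304.2510; b·c/n = 134·1521/4063 = 50.1634
Stratum 2 (2015–2019): n = 6081; a·d/n = 869·2214/6081 = 316.3897; b·c/n = 2519·479/6081 = 198.4215
OR_MH = (304.2510 + 316.3897) / (50.1634 + 198.4215) = 620.6408 / 248.5849 = 2.49670

2.50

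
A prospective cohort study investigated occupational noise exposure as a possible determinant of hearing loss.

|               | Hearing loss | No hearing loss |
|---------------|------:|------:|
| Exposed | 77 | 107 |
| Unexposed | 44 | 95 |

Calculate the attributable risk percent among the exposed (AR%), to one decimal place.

24.4

Cells: a = 77, b = 107, c = 44, d = 95.
Risk in exposed = 77/184 = 0.41848; risk in unexposed = 44/139 = 0.31655.
RR = 0.41848/0.31655 = 1.32201
AR% = (RR − 1)/RR × 100 = (1.32201 − 1)/1.32201 × 100 = 24.3577%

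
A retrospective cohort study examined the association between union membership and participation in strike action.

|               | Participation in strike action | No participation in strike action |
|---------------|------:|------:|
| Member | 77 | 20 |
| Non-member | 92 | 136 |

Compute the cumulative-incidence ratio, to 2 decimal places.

Cells: a = 77, b = 20, c = 92, d = 136.
Risk in exposed = 77/97 = 0.79381; risk in unexposed = 92/228 = 0.40351.
RR = 0.79381 / 0.40351 = 1.96728
The risk among the exposed is 1.97 times that among the unexposed.

1.97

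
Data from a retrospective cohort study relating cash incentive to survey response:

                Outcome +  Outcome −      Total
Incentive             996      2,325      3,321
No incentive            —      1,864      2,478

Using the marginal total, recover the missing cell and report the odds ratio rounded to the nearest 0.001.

The missing cell is in the unexposed row: 2478 − 1864 = 614.
So a = 996, b = 2325, c = 614, d = 1864.
OR = (a·d)/(b·c) = (996 × 1864) / (2325 × 614) = 1856544 / 1427550 = 1.30051

1.301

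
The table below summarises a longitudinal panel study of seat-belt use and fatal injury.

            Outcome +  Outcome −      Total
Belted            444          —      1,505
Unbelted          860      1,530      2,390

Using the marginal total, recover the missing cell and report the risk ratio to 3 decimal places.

0.820

The missing cell is in the exposed row: 1505 − 444 = 1061.
So a = 444, b = 1061, c = 860, d = 1530.
RR = [a/(a+b)] / [c/(c+d)] = (444/1505) / (860/2390) = 0.29502/0.35983 = 0.81987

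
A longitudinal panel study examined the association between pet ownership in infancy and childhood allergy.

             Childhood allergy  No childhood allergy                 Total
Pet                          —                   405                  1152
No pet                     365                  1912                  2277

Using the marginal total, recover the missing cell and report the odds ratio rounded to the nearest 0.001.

The missing cell is in the exposed row: 1152 − 405 = 747.
So a = 747, b = 405, c = 365, d = 1912.
OR = (a·d)/(b·c) = (747 × 1912) / (405 × 365) = 1428264 / 147825 = 9.66186

9.662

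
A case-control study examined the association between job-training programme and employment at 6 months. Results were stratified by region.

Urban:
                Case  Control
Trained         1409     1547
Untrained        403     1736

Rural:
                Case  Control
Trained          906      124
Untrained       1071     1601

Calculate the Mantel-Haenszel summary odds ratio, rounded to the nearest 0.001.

OR_MH = Σ(aᵢdᵢ/nᵢ) / Σ(bᵢcᵢ/nᵢ), where nᵢ is the stratum total.
Stratum 1 (Urban): n = 5095; a·d/n = 1409·1736/5095 = 480.0832; b·c/n = 1547·403/5095 = 122.3633
Stratum 2 (Rural): n = 3702; a·d/n = 906·1601/3702 = 391.8169; b·c/n = 124·1071/3702 = 35.8736
OR_MH = (480.0832 + 391.8169) / (122.3633 + 35.8736) = 871.9001 / 158.2369 = 5.51009

5.510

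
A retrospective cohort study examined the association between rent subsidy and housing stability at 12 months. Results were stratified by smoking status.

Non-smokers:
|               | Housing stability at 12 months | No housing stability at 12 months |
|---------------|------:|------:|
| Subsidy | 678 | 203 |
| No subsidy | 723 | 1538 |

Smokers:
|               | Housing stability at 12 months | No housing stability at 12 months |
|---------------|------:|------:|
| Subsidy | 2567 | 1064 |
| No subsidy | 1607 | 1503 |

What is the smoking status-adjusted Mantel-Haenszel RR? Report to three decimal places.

RR_MH = Σ(aᵢ·n₀ᵢ/nᵢ) / Σ(cᵢ·n₁ᵢ/nᵢ), with n₁ᵢ = aᵢ+bᵢ (exposed), n₀ᵢ = cᵢ+dᵢ (unexposed), nᵢ = n₁ᵢ+n₀ᵢ.
Stratum 1 (Non-smokers): n₁ = 881, n₀ = 2261, n = 3142; a·n₀/n = 678·2261/3142 = 487.8924; c·n₁/n = 723·881/3142 = 202.7253
Stratum 2 (Smokers): n₁ = 3631, n₀ = 3110, n = 6741; a·n₀/n = 2567·3110/6741 = 1184.3005; c·n₁/n = 1607·3631/6741 = 865.6011
RR_MH = (487.8924 + 1184.3005) / (202.7253 + 865.6011) = 1672.1930 / 1068.3264 = 1.56525

1.565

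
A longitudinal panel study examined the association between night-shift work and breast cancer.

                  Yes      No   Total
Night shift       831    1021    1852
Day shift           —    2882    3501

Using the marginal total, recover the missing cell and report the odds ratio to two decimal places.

The missing cell is in the unexposed row: 3501 − 2882 = 619.
So a = 831, b = 1021, c = 619, d = 2882.
OR = (a·d)/(b·c) = (831 × 2882) / (1021 × 619) = 2394942 / 631999 = 3.78947

3.79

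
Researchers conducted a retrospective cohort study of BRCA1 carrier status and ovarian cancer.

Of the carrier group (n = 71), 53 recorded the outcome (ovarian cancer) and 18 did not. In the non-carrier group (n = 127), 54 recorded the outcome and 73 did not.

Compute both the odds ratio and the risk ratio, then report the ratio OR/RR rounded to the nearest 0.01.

2.27

From the description: a = 53, b = 18, c = 54, d = 73.
OR = (53·73)/(18·54) = 3869/972 = 3.98045
Risk in exposed = 53/71 = 0.74648; risk in unexposed = 54/127 = 0.42520; RR = 1.75561
OR/RR = 3.98045 / 1.75561 = 2.26728
The outcome is not rare, so the OR lies further from 1 than the RR.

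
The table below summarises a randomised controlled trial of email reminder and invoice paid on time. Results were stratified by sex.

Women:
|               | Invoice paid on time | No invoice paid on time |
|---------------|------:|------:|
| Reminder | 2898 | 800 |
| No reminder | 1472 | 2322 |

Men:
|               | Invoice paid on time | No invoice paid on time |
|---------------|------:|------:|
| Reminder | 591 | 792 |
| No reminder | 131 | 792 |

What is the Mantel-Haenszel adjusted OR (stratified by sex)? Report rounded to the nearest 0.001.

OR_MH = Σ(aᵢdᵢ/nᵢ) / Σ(bᵢcᵢ/nᵢ), where nᵢ is the stratum total.
Stratum 1 (Women): n = 7492; a·d/n = 2898·2322/7492 = 898.1789; b·c/n = 800·1472/7492 = 157.1810
Stratum 2 (Men): n = 2306; a·d/n = 591·792/2306 = 202.9801; b·c/n = 792·131/2306 = 44.9922
OR_MH = (898.1789 + 202.9801) / (157.1810 + 44.9922) = 1101.1589 / 202.1732 = 5.44661

5.447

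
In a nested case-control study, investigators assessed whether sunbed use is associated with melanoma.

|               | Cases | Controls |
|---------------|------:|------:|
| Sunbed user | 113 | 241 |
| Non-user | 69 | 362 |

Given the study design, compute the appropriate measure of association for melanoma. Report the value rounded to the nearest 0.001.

Cells: a = 113, b = 241, c = 69, d = 362.
This is a nested case-control study: participants were sampled on outcome status, so risks in the source population cannot be estimated directly — relative risk is not valid here. The odds ratio is the appropriate measure.
OR = (a·d)/(b·c) = (113 × 362) / (241 × 69) = 40906 / 16629 = 2.45992

2.460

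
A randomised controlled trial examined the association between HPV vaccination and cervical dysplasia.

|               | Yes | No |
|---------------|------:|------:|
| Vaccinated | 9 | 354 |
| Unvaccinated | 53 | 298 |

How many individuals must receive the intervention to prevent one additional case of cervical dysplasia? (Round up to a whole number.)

Risk in treated group = 9/363 = 0.02479; risk in control = 53/351 = 0.15100.
Absolute risk reduction = 0.15100 − 0.02479 = 0.12620
NNT = 1 / ARR = 1 / 0.12620 = 7.924 → round up → 8

8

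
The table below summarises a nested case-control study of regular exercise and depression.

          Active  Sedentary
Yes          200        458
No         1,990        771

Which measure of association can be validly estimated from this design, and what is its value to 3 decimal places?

0.169

Reading the table with exposure as columns: a = 200 (Active, case), b = 1990 (Active, non-case), c = 458 (Sedentary, case), d = 771.
This is a nested case-control study: participants were sampled on outcome status, so risks in the source population cannot be estimated directly — relative risk is not valid here. The odds ratio is the appropriate measure.
OR = (a·d)/(b·c) = (200 × 771) / (1990 × 458) = 154200 / 911420 = 0.16919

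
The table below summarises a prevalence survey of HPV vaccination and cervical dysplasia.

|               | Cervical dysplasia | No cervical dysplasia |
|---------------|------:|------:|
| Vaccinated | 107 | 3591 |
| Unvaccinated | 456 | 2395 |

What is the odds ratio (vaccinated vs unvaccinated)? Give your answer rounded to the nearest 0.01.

Cells: a = 107, b = 3591, c = 456, d = 2395.
OR = (a·d)/(b·c) = (107 × 2395) / (3591 × 456) = 256265 / 1637496 = 0.15650
Exposure is associated with lower odds of cervical dysplasia (OR = 0.16 < 1).

0.16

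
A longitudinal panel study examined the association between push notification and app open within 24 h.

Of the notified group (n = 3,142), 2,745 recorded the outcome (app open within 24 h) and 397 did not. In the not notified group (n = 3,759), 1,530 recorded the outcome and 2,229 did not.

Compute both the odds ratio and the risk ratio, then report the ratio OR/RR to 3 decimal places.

4.693

From the description: a = 2745, b = 397, c = 1530, d = 2229.
OR = (2745·2229)/(397·1530) = 6118605/607410 = 10.07327
Risk in exposed = 2745/3142 = 0.87365; risk in unexposed = 1530/3759 = 0.40702; RR = 2.14643
OR/RR = 10.07327 / 2.14643 = 4.69303
The outcome is not rare, so the OR lies further from 1 than the RR.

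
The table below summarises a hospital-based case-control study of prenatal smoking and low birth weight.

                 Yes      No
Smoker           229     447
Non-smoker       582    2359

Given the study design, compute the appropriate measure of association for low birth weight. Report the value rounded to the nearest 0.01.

2.08

Cells: a = 229, b = 447, c = 582, d = 2359.
This is a hospital-based case-control study: participants were sampled on outcome status, so risks in the source population cannot be estimated directly — relative risk is not valid here. The odds ratio is the appropriate measure.
OR = (a·d)/(b·c) = (229 × 2359) / (447 × 582) = 540211 / 260154 = 2.07650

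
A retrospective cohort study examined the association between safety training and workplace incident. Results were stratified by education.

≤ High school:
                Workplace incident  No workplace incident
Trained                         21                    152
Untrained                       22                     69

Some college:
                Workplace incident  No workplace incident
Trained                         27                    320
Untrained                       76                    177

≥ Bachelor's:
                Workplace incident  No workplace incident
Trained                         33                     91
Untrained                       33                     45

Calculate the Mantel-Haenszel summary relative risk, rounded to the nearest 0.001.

0.399

RR_MH = Σ(aᵢ·n₀ᵢ/nᵢ) / Σ(cᵢ·n₁ᵢ/nᵢ), with n₁ᵢ = aᵢ+bᵢ (exposed), n₀ᵢ = cᵢ+dᵢ (unexposed), nᵢ = n₁ᵢ+n₀ᵢ.
Stratum 1 (≤ High school): n₁ = 173, n₀ = 91, n = 264; a·n₀/n = 21·91/264 = 7.2386; c·n₁/n = 22·173/264 = 14.4167
Stratum 2 (Some college): n₁ = 347, n₀ = 253, n = 600; a·n₀/n = 27·253/600 = 11.3850; c·n₁/n = 76·347/600 = 43.9533
Stratum 3 (≥ Bachelor's): n₁ = 124, n₀ = 78, n = 202; a·n₀/n = 33·78/202 = 12.7426; c·n₁/n = 33·124/202 = 20.2574
RR_MH = (7.2386 + 11.3850 + 12.7426) / (14.4167 + 43.9533 + 20.2574) = 31.3662 / 78.6274 = 0.39892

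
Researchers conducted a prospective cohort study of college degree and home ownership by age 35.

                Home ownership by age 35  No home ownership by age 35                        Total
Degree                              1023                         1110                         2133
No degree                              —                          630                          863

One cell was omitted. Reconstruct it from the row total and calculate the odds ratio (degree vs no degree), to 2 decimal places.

The missing cell is in the unexposed row: 863 − 630 = 233.
So a = 1023, b = 1110, c = 233, d = 630.
OR = (a·d)/(b·c) = (1023 × 630) / (1110 × 233) = 644490 / 258630 = 2.49194

2.49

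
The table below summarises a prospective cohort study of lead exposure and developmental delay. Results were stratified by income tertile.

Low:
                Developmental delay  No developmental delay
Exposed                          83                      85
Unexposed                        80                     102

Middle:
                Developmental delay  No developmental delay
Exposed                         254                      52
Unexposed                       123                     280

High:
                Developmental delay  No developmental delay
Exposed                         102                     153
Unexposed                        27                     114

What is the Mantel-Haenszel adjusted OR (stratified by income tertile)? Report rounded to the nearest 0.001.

OR_MH = Σ(aᵢdᵢ/nᵢ) / Σ(bᵢcᵢ/nᵢ), where nᵢ is the stratum total.
Stratum 1 (Low): n = 350; a·d/n = 83·102/350 = 24.1886; b·c/n = 85·80/350 = 19.4286
Stratum 2 (Middle): n = 709; a·d/n = 254·280/709 = 100.3103; b·c/n = 52·123/709 = 9.0212
Stratum 3 (High): n = 396; a·d/n = 102·114/396 = 29.3636; b·c/n = 153·27/396 = 10.4318
OR_MH = (24.1886 + 100.3103 + 29.3636) / (19.4286 + 9.0212 + 10.4318) = 153.8625 / 38.8815 = 3.95721

3.957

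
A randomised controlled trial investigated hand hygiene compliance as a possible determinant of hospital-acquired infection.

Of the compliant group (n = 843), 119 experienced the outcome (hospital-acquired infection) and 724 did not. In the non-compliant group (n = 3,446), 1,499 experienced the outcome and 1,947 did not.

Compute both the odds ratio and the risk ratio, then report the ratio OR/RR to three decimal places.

0.658

From the description: a = 119, b = 724, c = 1499, d = 1947.
OR = (119·1947)/(724·1499) = 231693/1085276 = 0.21349
Risk in exposed = 119/843 = 0.14116; risk in unexposed = 1499/3446 = 0.43500; RR = 0.32451
OR/RR = 0.21349 / 0.32451 = 0.65787
The outcome is not rare, so the OR lies further from 1 than the RR.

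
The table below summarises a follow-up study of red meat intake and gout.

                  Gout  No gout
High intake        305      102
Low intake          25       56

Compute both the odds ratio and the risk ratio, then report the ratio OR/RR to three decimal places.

Cells: a = 305, b = 102, c = 25, d = 56.
OR = (305·56)/(102·25) = 17080/2550 = 6.69804
Risk in exposed = 305/407 = 0.74939; risk in unexposed = 25/81 = 0.30864; RR = 2.42801
OR/RR = 6.69804 / 2.42801 = 2.75865
The outcome is not rare, so the OR lies further from 1 than the RR.

2.759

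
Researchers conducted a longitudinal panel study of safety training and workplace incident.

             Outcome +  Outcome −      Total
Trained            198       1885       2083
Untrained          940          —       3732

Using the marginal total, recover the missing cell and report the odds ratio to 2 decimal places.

The missing cell is in the unexposed row: 3732 − 940 = 2792.
So a = 198, b = 1885, c = 940, d = 2792.
OR = (a·d)/(b·c) = (198 × 2792) / (1885 × 940) = 552816 / 1771900 = 0.31199

0.31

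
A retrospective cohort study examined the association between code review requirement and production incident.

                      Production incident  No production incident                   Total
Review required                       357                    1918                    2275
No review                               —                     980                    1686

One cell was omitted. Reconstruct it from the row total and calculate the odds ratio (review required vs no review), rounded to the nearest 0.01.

The missing cell is in the unexposed row: 1686 − 980 = 706.
So a = 357, b = 1918, c = 706, d = 980.
OR = (a·d)/(b·c) = (357 × 980) / (1918 × 706) = 349860 / 1354108 = 0.25837

0.26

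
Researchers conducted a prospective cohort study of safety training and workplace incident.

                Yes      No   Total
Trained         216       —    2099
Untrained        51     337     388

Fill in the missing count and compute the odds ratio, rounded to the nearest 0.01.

0.76

The missing cell is in the exposed row: 2099 − 216 = 1883.
So a = 216, b = 1883, c = 51, d = 337.
OR = (a·d)/(b·c) = (216 × 337) / (1883 × 51) = 72792 / 96033 = 0.75799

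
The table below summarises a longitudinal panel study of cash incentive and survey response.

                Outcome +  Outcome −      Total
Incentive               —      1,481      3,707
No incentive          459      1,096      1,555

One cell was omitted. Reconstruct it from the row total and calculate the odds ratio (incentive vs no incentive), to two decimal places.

The missing cell is in the exposed row: 3707 − 1481 = 2226.
So a = 2226, b = 1481, c = 459, d = 1096.
OR = (a·d)/(b·c) = (2226 × 1096) / (1481 × 459) = 2439696 / 679779 = 3.58895

3.59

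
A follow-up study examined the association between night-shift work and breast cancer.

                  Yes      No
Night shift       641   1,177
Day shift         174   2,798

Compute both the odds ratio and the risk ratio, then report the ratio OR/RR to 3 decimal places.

1.454

Cells: a = 641, b = 1177, c = 174, d = 2798.
OR = (641·2798)/(1177·174) = 1793518/204798 = 8.75750
Risk in exposed = 641/1818 = 0.35259; risk in unexposed = 174/2972 = 0.05855; RR = 6.02232
OR/RR = 8.75750 / 6.02232 = 1.45417
The outcome is not rare, so the OR lies further from 1 than the RR.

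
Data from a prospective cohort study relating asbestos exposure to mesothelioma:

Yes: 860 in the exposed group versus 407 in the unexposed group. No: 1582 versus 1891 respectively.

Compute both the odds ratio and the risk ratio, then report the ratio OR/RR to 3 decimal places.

From the description: a = 860, b = 1582, c = 407, d = 1891.
OR = (860·1891)/(1582·407) = 1626260/643874 = 2.52574
Risk in exposed = 860/2442 = 0.35217; risk in unexposed = 407/2298 = 0.17711; RR = 1.98842
OR/RR = 2.52574 / 1.98842 = 1.27023
The outcome is not rare, so the OR lies further from 1 than the RR.

1.270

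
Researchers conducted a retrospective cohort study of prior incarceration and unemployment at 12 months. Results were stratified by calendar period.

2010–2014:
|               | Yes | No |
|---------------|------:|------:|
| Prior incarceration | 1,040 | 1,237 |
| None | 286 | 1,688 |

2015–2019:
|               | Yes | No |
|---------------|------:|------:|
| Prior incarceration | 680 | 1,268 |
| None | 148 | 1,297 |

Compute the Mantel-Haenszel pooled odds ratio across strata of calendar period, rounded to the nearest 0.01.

OR_MH = Σ(aᵢdᵢ/nᵢ) / Σ(bᵢcᵢ/nᵢ), where nᵢ is the stratum total.
Stratum 1 (2010–2014): n = 4251; a·d/n = 1040·1688/4251 = 412.9664; b·c/n = 1237·286/4251 = 83.2232
Stratum 2 (2015–2019): n = 3393; a·d/n = 680·1297/3393 = 259.9352; b·c/n = 1268·148/3393 = 55.3092
OR_MH = (412.9664 + 259.9352) / (83.2232 + 55.3092) = 672.9015 / 138.5324 = 4.85736

4.86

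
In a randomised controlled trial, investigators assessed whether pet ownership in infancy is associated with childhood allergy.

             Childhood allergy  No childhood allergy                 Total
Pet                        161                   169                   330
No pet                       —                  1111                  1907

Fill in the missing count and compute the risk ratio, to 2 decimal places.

The missing cell is in the unexposed row: 1907 − 1111 = 796.
So a = 161, b = 169, c = 796, d = 1111.
RR = [a/(a+b)] / [c/(c+d)] = (161/330) / (796/1907) = 0.48788/0.41741 = 1.16883

1.17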